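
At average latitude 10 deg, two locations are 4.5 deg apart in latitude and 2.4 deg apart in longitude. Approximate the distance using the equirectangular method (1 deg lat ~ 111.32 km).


dlat_km = 4.5 * 111.32 = 500.94
dlon_km = 2.4 * 111.32 * cos(10) ≈ 263.109
dist = sqrt(500.94^2 + 263.109^2) ≈ 565.8 km

565.8 km


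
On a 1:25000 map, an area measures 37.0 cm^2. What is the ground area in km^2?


ground_area = 37.0 * (25000/100)^2 = 2312500.0 m^2 = 2.3125 km^2 ≈ 2.313 km^2

2.313 km^2


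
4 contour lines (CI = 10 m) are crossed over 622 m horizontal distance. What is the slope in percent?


elevation change = 4 * 10 = 40 m
slope = 40 / 622 * 100 = 6.4%

6.4%


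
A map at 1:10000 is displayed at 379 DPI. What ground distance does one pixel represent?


pixel_cm = 2.54 / 379 ≈ 0.006702 cm
ground = pixel_cm * 10000 / 100 = 2.54 * 10000 / (379 * 100) = 25400 / 37900 ≈ 0.67 m

0.67 m


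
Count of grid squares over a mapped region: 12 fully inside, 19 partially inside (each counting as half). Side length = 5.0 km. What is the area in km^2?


effective squares = 12 + 19 * 0.5 = 21.5
area = 21.5 * 25.0 = 537.5 km^2

537.5 km^2


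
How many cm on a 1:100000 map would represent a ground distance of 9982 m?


map_cm = 9982 * 100 / 100000 = 9.982 cm ≈ 9.98 cm

9.98 cm


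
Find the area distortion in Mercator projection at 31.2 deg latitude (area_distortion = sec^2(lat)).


area_distortion = 1/cos^2(31.2) = 1.367

1.367


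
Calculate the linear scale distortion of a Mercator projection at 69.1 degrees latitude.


SF = 1 / cos(69.1) = 1 / 0.356738 = 2.803

2.803


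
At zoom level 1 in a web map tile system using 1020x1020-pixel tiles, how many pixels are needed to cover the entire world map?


tiles per axis = 2^1 = 2
total tiles = 2^2 = 4
pixels per axis = 2 * 1020 = 2040
total pixels = 2040^2 = 4161600

4161600 pixels


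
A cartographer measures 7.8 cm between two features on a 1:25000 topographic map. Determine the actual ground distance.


ground = 7.8 cm * 25000 / 100 = 1950.0 m = 1.95 km

1.95 km


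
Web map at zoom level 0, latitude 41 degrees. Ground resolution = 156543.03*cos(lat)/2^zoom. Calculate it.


res = 156543.03 * cos(41) / 2^0 = 156543.03 * 0.75470958 / 1 = 118144.52 m/pixel

118144.52 m/pixel


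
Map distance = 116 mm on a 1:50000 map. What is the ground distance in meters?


ground = 116 mm * 50000 / 1000 = 5800.0 m

5800.0 m


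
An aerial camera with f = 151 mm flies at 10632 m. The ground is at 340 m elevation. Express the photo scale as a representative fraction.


scale = f / (H - h) = 151 mm / 10292 m = 151 / 10292000 = 1:68159

1:68159


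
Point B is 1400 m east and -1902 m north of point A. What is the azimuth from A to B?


az = atan2(1400, -1902) = 143.6 deg
adjusted to 0-360: 143.6 degrees

143.6 degrees


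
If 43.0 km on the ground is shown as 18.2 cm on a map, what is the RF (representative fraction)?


ground = 43.0 km = 4300000 cm; RF denominator = ground / map = 4300000 / 18.2 ≈ 236264; RF = 1:236264

1:236264


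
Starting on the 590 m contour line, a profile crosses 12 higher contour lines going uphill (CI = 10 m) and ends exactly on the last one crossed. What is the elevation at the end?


elevation = 590 + 12 * 10 = 710 m

710 m


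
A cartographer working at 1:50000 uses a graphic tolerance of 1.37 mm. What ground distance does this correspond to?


ground = 1.37 mm * 50000 / 1000 = 68.5 m

68.5 m


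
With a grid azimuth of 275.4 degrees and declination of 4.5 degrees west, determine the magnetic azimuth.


magnetic azimuth = grid azimuth - declination (east +ve)
mag_az = 275.4 - -4.5 = 279.9 degrees

279.9 degrees


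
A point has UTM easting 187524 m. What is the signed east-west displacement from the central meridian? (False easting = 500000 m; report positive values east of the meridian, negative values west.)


displacement = 187524 - 500000 = -312476 m

-312476 m


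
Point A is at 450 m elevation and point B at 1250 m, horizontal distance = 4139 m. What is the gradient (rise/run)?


gradient = (1250 - 450) / 4139 = 800 / 4139 = 0.1933

0.1933


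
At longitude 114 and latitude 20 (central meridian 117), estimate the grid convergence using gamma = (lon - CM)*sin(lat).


gamma = (114 - 117) * sin(20) = -3 * 0.34202 = -1.026 degrees

-1.026 degrees


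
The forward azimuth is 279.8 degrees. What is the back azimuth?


back azimuth = (279.8 + 180) mod 360 = 99.8 degrees

99.8 degrees


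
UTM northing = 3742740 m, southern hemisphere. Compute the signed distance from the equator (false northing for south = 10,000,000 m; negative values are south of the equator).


For southern: actual = 3742740 - 10000000 = -6257260 m

-6257260 m


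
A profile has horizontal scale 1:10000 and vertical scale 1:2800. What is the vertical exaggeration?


VE = horizontal_scale / vertical_scale = 10000 / 2800 ≈ 3.6

3.6x


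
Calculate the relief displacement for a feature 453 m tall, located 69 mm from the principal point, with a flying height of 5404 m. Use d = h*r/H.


d = h * r / H = 453 * 69 / 5404 = 5.78 mm

5.78 mm


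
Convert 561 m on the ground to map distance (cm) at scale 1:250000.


map_cm = 561 * 100 / 250000 = 0.2244 cm ≈ 0.22 cm

0.22 cm


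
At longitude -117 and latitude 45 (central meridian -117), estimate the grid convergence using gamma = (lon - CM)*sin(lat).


gamma = (-117 - -117) * sin(45) = 0 * 0.707107 = 0.0 degrees

0.0 degrees


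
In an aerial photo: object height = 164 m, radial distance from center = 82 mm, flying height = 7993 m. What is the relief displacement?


d = h * r / H = 164 * 82 / 7993 = 1.68 mm

1.68 mm


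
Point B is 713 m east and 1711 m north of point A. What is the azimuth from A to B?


az = atan2(713, 1711) = 22.6 deg
adjusted to 0-360: 22.6 degrees

22.6 degrees


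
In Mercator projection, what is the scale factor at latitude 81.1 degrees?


SF = 1 / cos(81.1) = 1 / 0.15471 = 6.464

6.464


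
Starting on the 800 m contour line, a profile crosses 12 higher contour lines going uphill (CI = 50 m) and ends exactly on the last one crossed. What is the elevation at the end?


elevation = 800 + 12 * 50 = 1400 m

1400 m


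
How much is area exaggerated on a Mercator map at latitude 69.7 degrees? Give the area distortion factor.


area_distortion = 1/cos^2(69.7) = 8.308

8.308


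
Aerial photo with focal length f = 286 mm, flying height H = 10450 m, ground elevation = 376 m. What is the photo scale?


scale = f / (H - h) = 286 mm / 10074 m = 286 / 10074000 = 1:35224

1:35224


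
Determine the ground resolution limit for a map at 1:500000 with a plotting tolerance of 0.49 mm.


ground = 0.49 mm * 500000 / 1000 = 245.0 m

245.0 m


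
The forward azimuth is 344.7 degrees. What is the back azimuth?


back azimuth = (344.7 + 180) mod 360 = 164.7 degrees

164.7 degrees


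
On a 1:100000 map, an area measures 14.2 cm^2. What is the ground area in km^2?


ground_area = 14.2 * (100000/100)^2 = 14200000.0 m^2 = 14.2 km^2

14.2 km^2


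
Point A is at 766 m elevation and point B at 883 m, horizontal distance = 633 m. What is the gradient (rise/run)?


gradient = (883 - 766) / 633 = 117 / 633 = 0.1848

0.1848


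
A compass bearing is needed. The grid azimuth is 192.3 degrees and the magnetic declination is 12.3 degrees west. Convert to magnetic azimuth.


magnetic azimuth = grid azimuth - declination (east +ve)
mag_az = 192.3 - -12.3 = 204.6 degrees

204.6 degrees


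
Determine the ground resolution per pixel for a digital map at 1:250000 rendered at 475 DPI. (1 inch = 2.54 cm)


pixel_cm = 2.54 / 475 ≈ 0.005347 cm
ground = pixel_cm * 250000 / 100 = 2.54 * 250000 / (475 * 100) = 635000 / 47500 ≈ 13.37 m

13.37 m


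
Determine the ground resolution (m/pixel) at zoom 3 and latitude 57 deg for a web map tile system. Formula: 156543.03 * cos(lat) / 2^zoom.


res = 156543.03 * cos(57) / 2^3 = 156543.03 * 0.54463904 / 8 = 10657.43 m/pixel

10657.43 m/pixel


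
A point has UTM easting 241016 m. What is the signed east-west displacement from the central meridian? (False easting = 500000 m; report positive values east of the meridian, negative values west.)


displacement = 241016 - 500000 = -258984 m

-258984 m


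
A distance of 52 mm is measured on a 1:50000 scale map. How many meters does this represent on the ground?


ground = 52 mm * 50000 / 1000 = 2600.0 m

2600.0 m


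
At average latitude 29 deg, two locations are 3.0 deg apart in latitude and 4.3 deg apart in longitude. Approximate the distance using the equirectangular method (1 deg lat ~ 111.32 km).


dlat_km = 3.0 * 111.32 = 333.96
dlon_km = 4.3 * 111.32 * cos(29) ≈ 418.659
dist = sqrt(333.96^2 + 418.659^2) ≈ 535.5 km

535.5 km


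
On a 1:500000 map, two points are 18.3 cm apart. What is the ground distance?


ground = 18.3 cm * 500000 / 100 = 91500.0 m = 91.5 km

91.5 km


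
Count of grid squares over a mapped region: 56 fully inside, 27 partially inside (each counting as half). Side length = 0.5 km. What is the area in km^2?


effective squares = 56 + 27 * 0.5 = 69.5
area = 69.5 * 0.25 = 17.375 km^2

17.375 km^2


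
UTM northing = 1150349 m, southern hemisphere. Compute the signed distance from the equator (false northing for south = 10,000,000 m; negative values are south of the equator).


For southern: actual = 1150349 - 10000000 = -8849651 m

-8849651 m


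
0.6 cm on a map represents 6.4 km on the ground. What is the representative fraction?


ground = 6.4 km = 640000 cm; RF denominator = ground / map = 640000 / 0.6 ≈ 1066667; RF = 1:1066667

1:1066667


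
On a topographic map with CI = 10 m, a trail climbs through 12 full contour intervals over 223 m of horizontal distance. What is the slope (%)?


elevation change = 12 * 10 = 120 m
slope = 120 / 223 * 100 = 53.8%

53.8%


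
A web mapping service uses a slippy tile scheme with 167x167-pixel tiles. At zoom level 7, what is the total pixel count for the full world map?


tiles per axis = 2^7 = 128
total tiles = 128^2 = 16384
pixels per axis = 128 * 167 = 21376
total pixels = 21376^2 = 456933376

456933376 pixels


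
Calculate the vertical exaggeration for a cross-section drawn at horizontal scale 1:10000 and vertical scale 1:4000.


VE = horizontal_scale / vertical_scale = 10000 / 4000 = 2.5

2.5x


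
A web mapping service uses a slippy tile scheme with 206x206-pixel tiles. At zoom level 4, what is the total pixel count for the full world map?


tiles per axis = 2^4 = 16
total tiles = 16^2 = 256
pixels per axis = 16 * 206 = 3296
total pixels = 3296^2 = 10863616

10863616 pixels


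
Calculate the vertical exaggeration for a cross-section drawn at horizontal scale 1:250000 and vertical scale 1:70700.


VE = horizontal_scale / vertical_scale = 250000 / 70700 ≈ 3.5

3.5x


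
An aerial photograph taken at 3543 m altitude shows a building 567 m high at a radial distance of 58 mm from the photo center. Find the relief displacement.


d = h * r / H = 567 * 58 / 3543 = 9.28 mm

9.28 mm


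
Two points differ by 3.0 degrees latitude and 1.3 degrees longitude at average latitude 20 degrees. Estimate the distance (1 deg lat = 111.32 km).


dlat_km = 3.0 * 111.32 = 333.96
dlon_km = 1.3 * 111.32 * cos(20) ≈ 135.989
dist = sqrt(333.96^2 + 135.989^2) ≈ 360.6 km

360.6 km


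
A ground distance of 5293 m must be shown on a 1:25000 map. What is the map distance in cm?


map_cm = 5293 * 100 / 25000 = 21.172 cm ≈ 21.17 cm

21.17 cm


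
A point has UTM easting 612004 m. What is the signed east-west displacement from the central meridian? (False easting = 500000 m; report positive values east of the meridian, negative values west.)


displacement = 612004 - 500000 = 112004 m

112004 m


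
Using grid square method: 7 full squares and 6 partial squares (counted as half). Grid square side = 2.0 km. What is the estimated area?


effective squares = 7 + 6 * 0.5 = 10.0
area = 10.0 * 4.0 = 40.0 km^2

40.0 km^2


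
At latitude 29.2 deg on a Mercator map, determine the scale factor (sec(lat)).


SF = 1 / cos(29.2) = 1 / 0.872922 = 1.146

1.146


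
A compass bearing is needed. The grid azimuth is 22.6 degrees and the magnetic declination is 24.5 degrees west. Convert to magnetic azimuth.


magnetic azimuth = grid azimuth - declination (east +ve)
mag_az = 22.6 - -24.5 = 47.1 degrees

47.1 degrees


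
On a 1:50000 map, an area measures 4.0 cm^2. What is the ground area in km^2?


ground_area = 4.0 * (50000/100)^2 = 1000000.0 m^2 = 1.0 km^2

1.0 km^2


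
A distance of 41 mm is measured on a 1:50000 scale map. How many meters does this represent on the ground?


ground = 41 mm * 50000 / 1000 = 2050.0 m

2050.0 m


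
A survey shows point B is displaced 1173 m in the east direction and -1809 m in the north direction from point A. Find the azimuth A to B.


az = atan2(1173, -1809) = 147.0 deg
adjusted to 0-360: 147.0 degrees

147.0 degrees


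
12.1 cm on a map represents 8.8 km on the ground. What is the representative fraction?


ground = 8.8 km = 880000 cm; RF denominator = ground / map = 880000 / 12.1 ≈ 72727; RF = 1:72727

1:72727


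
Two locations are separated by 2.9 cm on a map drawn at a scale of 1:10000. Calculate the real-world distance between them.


ground = 2.9 cm * 10000 / 100 = 290.0 m

290.0 m


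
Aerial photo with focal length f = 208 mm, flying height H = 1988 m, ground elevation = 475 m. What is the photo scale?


scale = f / (H - h) = 208 mm / 1513 m = 208 / 1513000 = 1:7274

1:7274


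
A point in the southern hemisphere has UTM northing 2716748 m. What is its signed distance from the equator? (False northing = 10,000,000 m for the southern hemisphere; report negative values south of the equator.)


For southern: actual = 2716748 - 10000000 = -7283252 m

-7283252 m


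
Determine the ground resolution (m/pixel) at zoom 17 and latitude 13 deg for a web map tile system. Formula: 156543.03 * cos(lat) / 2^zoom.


res = 156543.03 * cos(13) / 2^17 = 156543.03 * 0.97437006 / 131072 = 1.16 m/pixel

1.16 m/pixel


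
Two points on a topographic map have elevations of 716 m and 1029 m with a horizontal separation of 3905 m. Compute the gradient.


gradient = (1029 - 716) / 3905 = 313 / 3905 = 0.0802

0.0802


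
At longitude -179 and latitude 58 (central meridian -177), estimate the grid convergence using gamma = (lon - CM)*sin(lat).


gamma = (-179 - -177) * sin(58) = -2 * 0.848048 = -1.696 degrees

-1.696 degrees


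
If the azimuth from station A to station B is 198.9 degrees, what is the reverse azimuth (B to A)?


back azimuth = (198.9 + 180) mod 360 = 18.9 degrees

18.9 degrees


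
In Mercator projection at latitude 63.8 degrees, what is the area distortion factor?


area_distortion = 1/cos^2(63.8) = 5.13

5.13


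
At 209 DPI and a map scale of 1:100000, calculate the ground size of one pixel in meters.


pixel_cm = 2.54 / 209 ≈ 0.012153 cm
ground = pixel_cm * 100000 / 100 = 2.54 * 100000 / (209 * 100) = 254000 / 20900 ≈ 12.15 m

12.15 m


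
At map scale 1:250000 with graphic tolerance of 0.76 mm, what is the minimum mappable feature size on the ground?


ground = 0.76 mm * 250000 / 1000 = 190.0 m

190.0 m


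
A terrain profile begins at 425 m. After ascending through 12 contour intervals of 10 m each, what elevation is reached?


elevation = 425 + 12 * 10 = 545 m

545 m


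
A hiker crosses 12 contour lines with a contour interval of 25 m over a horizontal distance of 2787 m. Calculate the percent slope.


elevation change = 12 * 25 = 300 m
slope = 300 / 2787 * 100 = 10.8%

10.8%


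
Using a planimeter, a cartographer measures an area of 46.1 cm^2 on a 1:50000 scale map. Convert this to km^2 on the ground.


ground_area = 46.1 * (50000/100)^2 = 11525000.0 m^2 = 11.525 km^2

11.525 km^2


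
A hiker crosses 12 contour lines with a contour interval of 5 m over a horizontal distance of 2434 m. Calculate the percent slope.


elevation change = 12 * 5 = 60 m
slope = 60 / 2434 * 100 = 2.5%

2.5%


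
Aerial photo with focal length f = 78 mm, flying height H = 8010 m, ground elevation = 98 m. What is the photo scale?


scale = f / (H - h) = 78 mm / 7912 m = 78 / 7912000 = 1:101436

1:101436


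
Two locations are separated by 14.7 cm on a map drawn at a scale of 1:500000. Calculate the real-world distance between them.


ground = 14.7 cm * 500000 / 100 = 73500.0 m = 73.5 km

73.5 km


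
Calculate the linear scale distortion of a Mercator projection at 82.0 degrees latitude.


SF = 1 / cos(82.0) = 1 / 0.139173 = 7.185

7.185


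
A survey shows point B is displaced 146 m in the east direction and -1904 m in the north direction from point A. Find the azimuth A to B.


az = atan2(146, -1904) = 175.6 deg
adjusted to 0-360: 175.6 degrees

175.6 degrees


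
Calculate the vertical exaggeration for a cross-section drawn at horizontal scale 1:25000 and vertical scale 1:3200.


VE = horizontal_scale / vertical_scale = 25000 / 3200 = 7.8125 ≈ 7.8

7.8x


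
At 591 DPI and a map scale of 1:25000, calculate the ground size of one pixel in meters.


pixel_cm = 2.54 / 591 ≈ 0.004298 cm
ground = pixel_cm * 25000 / 100 = 2.54 * 25000 / (591 * 100) = 63500 / 59100 ≈ 1.07 m

1.07 m


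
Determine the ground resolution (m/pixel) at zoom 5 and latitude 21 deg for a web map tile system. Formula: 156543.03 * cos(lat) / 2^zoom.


res = 156543.03 * cos(21) / 2^5 = 156543.03 * 0.93358043 / 32 = 4567.05 m/pixel

4567.05 m/pixel


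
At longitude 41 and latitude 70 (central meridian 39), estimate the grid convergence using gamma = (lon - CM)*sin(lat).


gamma = (41 - 39) * sin(70) = 2 * 0.939693 = 1.879 degrees

1.879 degrees


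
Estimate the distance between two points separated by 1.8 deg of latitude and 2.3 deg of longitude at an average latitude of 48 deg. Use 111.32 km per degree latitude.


dlat_km = 1.8 * 111.32 = 200.376
dlon_km = 2.3 * 111.32 * cos(48) ≈ 171.322
dist = sqrt(200.376^2 + 171.322^2) ≈ 263.6 km

263.6 km


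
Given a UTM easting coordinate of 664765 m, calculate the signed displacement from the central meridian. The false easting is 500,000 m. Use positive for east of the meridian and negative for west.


displacement = 664765 - 500000 = 164765 m

164765 m


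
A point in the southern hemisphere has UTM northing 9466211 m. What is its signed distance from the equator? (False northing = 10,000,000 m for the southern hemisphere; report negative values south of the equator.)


For southern: actual = 9466211 - 10000000 = -533789 m

-533789 m


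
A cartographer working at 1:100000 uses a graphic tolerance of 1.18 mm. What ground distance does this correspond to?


ground = 1.18 mm * 100000 / 1000 = 118.0 m

118.0 m


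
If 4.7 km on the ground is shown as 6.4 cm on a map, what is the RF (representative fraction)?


ground = 4.7 km = 470000 cm; RF denominator = ground / map = 470000 / 6.4 ≈ 73438; RF = 1:73438

1:73438


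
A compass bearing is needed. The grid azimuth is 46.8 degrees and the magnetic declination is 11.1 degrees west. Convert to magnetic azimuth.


magnetic azimuth = grid azimuth - declination (east +ve)
mag_az = 46.8 - -11.1 = 57.9 degrees

57.9 degrees


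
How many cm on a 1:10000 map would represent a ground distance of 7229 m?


map_cm = 7229 * 100 / 10000 = 72.29 cm

72.29 cm


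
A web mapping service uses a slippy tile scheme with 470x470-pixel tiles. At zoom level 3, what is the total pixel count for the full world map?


tiles per axis = 2^3 = 8
total tiles = 8^2 = 64
pixels per axis = 8 * 470 = 3760
total pixels = 3760^2 = 14137600

14137600 pixels


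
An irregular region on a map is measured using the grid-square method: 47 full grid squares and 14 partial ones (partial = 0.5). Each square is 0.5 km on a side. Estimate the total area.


effective squares = 47 + 14 * 0.5 = 54.0
area = 54.0 * 0.25 = 13.5 km^2

13.5 km^2


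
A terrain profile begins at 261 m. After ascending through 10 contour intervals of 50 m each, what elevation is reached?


elevation = 261 + 10 * 50 = 761 m

761 m


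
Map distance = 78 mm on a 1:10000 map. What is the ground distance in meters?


ground = 78 mm * 10000 / 1000 = 780.0 m

780.0 m


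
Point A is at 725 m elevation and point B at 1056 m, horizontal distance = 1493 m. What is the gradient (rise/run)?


gradient = (1056 - 725) / 1493 = 331 / 1493 = 0.2217

0.2217


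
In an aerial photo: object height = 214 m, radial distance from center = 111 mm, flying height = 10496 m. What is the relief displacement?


d = h * r / H = 214 * 111 / 10496 = 2.26 mm

2.26 mm


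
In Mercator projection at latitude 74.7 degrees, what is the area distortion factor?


area_distortion = 1/cos^2(74.7) = 14.362

14.362


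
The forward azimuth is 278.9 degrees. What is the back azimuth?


back azimuth = (278.9 + 180) mod 360 = 98.9 degrees

98.9 degrees


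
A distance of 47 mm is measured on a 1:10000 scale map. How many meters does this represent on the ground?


ground = 47 mm * 10000 / 1000 = 470.0 m

470.0 m


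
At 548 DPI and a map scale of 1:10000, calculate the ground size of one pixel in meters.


pixel_cm = 2.54 / 548 ≈ 0.004635 cm
ground = pixel_cm * 10000 / 100 = 2.54 * 10000 / (548 * 100) = 25400 / 54800 ≈ 0.46 m

0.46 m


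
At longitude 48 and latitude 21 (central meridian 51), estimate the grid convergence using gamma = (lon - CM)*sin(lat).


gamma = (48 - 51) * sin(21) = -3 * 0.358368 = -1.075 degrees

-1.075 degrees


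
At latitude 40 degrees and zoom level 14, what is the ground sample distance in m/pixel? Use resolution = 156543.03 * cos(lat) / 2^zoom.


res = 156543.03 * cos(40) / 2^14 = 156543.03 * 0.76604444 / 16384 = 7.32 m/pixel

7.32 m/pixel


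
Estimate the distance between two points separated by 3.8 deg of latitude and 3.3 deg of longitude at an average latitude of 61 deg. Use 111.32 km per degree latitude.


dlat_km = 3.8 * 111.32 = 423.016
dlon_km = 3.3 * 111.32 * cos(61) ≈ 178.098
dist = sqrt(423.016^2 + 178.098^2) ≈ 459.0 km

459.0 km


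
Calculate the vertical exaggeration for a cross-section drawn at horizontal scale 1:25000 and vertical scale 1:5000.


VE = horizontal_scale / vertical_scale = 25000 / 5000 = 5.0

5.0x


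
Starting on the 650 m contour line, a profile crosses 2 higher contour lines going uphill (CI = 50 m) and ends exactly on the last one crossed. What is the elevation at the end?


elevation = 650 + 2 * 50 = 750 m

750 m


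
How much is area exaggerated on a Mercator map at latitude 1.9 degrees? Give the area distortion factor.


area_distortion = 1/cos^2(1.9) = 1.001

1.001


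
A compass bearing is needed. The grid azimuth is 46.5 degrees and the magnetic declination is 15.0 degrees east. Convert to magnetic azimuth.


magnetic azimuth = grid azimuth - declination (east +ve)
mag_az = 46.5 - 15.0 = 31.5 degrees

31.5 degrees


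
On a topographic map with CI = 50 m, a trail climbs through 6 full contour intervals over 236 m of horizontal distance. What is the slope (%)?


elevation change = 6 * 50 = 300 m
slope = 300 / 236 * 100 = 127.1%

127.1%


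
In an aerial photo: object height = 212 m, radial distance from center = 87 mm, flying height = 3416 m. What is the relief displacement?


d = h * r / H = 212 * 87 / 3416 = 5.4 mm

5.4 mm


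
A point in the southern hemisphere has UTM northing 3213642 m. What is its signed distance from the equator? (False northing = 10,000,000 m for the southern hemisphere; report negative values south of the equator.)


For southern: actual = 3213642 - 10000000 = -6786358 m

-6786358 m


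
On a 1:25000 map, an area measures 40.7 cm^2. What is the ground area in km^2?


ground_area = 40.7 * (25000/100)^2 = 2543750.0 m^2 = 2.54375 km^2 ≈ 2.544 km^2

2.544 km^2


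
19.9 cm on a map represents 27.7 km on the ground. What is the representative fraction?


ground = 27.7 km = 2770000 cm; RF denominator = ground / map = 2770000 / 19.9 ≈ 139196; RF = 1:139196

1:139196


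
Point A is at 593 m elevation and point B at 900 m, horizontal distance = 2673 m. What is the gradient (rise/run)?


gradient = (900 - 593) / 2673 = 307 / 2673 = 0.1149

0.1149


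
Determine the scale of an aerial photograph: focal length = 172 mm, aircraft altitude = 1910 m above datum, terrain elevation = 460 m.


scale = f / (H - h) = 172 mm / 1450 m = 172 / 1450000 = 1:8430

1:8430


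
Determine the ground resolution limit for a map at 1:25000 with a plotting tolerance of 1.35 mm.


ground = 1.35 mm * 25000 / 1000 = 33.75 m

33.75 m


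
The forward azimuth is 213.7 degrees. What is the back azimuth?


back azimuth = (213.7 + 180) mod 360 = 33.7 degrees

33.7 degrees


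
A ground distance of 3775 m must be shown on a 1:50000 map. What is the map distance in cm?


map_cm = 3775 * 100 / 50000 = 7.55 cm

7.55 cm


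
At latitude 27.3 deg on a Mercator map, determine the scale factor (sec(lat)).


SF = 1 / cos(27.3) = 1 / 0.888617 = 1.125

1.125


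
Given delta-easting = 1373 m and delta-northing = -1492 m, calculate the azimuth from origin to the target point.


az = atan2(1373, -1492) = 137.4 deg
adjusted to 0-360: 137.4 degrees

137.4 degrees


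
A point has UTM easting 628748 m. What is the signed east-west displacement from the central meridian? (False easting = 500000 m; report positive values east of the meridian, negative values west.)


displacement = 628748 - 500000 = 128748 m

128748 m


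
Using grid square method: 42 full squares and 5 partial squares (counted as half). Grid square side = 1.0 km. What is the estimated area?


effective squares = 42 + 5 * 0.5 = 44.5
area = 44.5 * 1.0 = 44.5 km^2

44.5 km^2


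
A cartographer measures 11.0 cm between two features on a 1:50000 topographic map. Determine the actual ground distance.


ground = 11.0 cm * 50000 / 100 = 5500.0 m = 5.5 km

5.5 km


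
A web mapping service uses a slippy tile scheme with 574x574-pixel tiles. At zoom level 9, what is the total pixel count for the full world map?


tiles per axis = 2^9 = 512
total tiles = 512^2 = 262144
pixels per axis = 512 * 574 = 293888
total pixels = 293888^2 = 86370156544

86370156544 pixels


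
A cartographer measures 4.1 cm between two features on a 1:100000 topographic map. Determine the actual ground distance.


ground = 4.1 cm * 100000 / 100 = 4100.0 m = 4.1 km

4.1 km


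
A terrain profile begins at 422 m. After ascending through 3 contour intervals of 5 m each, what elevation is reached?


elevation = 422 + 3 * 5 = 437 m

437 m


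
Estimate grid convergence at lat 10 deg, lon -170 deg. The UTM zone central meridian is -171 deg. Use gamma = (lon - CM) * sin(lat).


gamma = (-170 - -171) * sin(10) = 1 * 0.173648 = 0.174 degrees

0.174 degrees


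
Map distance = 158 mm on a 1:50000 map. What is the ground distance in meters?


ground = 158 mm * 50000 / 1000 = 7900.0 m

7900.0 m


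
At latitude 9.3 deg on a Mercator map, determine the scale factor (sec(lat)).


SF = 1 / cos(9.3) = 1 / 0.986856 = 1.013

1.013


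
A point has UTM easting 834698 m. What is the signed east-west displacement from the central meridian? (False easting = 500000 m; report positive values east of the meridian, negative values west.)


displacement = 834698 - 500000 = 334698 m

334698 m


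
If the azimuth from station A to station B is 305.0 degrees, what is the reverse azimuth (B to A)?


back azimuth = (305.0 + 180) mod 360 = 125.0 degrees

125.0 degrees


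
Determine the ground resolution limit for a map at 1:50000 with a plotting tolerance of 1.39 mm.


ground = 1.39 mm * 50000 / 1000 = 69.5 m

69.5 m


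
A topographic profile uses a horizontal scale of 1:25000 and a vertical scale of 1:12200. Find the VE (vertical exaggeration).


VE = horizontal_scale / vertical_scale = 25000 / 12200 ≈ 2.0

2.0x


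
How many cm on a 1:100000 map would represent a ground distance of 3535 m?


map_cm = 3535 * 100 / 100000 = 3.535 cm ≈ 3.54 cm

3.54 cm


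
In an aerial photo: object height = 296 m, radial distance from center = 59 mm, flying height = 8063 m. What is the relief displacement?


d = h * r / H = 296 * 59 / 8063 = 2.17 mm

2.17 mm


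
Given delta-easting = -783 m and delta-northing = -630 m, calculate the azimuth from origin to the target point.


az = atan2(-783, -630) = -128.8 deg
adjusted to 0-360: 231.2 degrees

231.2 degrees


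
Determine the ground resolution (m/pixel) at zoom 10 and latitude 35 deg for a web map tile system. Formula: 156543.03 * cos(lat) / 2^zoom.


res = 156543.03 * cos(35) / 2^10 = 156543.03 * 0.81915204 / 1024 = 125.23 m/pixel

125.23 m/pixel


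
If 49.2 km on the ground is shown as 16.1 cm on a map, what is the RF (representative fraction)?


ground = 49.2 km = 4920000 cm; RF denominator = ground / map = 4920000 / 16.1 ≈ 305590; RF = 1:305590

1:305590


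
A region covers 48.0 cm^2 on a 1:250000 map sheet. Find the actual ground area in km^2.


ground_area = 48.0 * (250000/100)^2 = 300000000.0 m^2 = 300.0 km^2

300.0 km^2


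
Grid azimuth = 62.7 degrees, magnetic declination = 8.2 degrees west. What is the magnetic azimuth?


magnetic azimuth = grid azimuth - declination (east +ve)
mag_az = 62.7 - -8.2 = 70.9 degrees

70.9 degrees


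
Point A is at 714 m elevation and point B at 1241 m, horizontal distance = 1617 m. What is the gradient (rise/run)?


gradient = (1241 - 714) / 1617 = 527 / 1617 = 0.3259

0.3259


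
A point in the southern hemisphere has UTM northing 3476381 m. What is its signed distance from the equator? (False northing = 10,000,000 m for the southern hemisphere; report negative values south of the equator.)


For southern: actual = 3476381 - 10000000 = -6523619 m

-6523619 m


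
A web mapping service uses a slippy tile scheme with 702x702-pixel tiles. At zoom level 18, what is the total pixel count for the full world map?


tiles per axis = 2^18 = 262144
total tiles = 262144^2 = 68719476736
pixels per axis = 262144 * 702 = 184025088
total pixels = 184025088^2 = 33865233013407744

33865233013407744 pixels


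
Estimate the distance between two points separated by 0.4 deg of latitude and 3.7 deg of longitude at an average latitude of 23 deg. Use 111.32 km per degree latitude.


dlat_km = 0.4 * 111.32 = 44.528
dlon_km = 3.7 * 111.32 * cos(23) ≈ 379.141
dist = sqrt(44.528^2 + 379.141^2) ≈ 381.7 km

381.7 km


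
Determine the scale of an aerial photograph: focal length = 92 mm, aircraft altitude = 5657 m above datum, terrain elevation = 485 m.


scale = f / (H - h) = 92 mm / 5172 m = 92 / 5172000 = 1:56217

1:56217


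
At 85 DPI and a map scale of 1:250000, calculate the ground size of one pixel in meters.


pixel_cm = 2.54 / 85 ≈ 0.029882 cm
ground = pixel_cm * 250000 / 100 = 2.54 * 250000 / (85 * 100) = 635000 / 8500 ≈ 74.71 m

74.71 m


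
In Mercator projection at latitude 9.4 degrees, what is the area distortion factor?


area_distortion = 1/cos^2(9.4) = 1.027

1.027


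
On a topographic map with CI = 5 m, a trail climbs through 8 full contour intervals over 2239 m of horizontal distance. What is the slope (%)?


elevation change = 8 * 5 = 40 m
slope = 40 / 2239 * 100 = 1.8%

1.8%


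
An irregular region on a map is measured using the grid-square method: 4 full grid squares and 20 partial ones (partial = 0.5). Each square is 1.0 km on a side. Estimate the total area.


effective squares = 4 + 20 * 0.5 = 14.0
area = 14.0 * 1.0 = 14.0 km^2

14.0 km^2


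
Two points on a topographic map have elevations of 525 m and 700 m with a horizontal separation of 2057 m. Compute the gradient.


gradient = (700 - 525) / 2057 = 175 / 2057 = 0.0851

0.0851


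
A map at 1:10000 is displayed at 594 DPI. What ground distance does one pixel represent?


pixel_cm = 2.54 / 594 ≈ 0.004276 cm
ground = pixel_cm * 10000 / 100 = 2.54 * 10000 / (594 * 100) = 25400 / 59400 ≈ 0.43 m

0.43 m


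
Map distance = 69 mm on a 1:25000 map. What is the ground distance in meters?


ground = 69 mm * 25000 / 1000 = 1725.0 m

1725.0 m


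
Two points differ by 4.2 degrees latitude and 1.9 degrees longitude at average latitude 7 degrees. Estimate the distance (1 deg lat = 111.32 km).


dlat_km = 4.2 * 111.32 = 467.544
dlon_km = 1.9 * 111.32 * cos(7) ≈ 209.931
dist = sqrt(467.544^2 + 209.931^2) ≈ 512.5 km

512.5 km


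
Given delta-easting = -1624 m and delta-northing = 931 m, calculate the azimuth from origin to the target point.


az = atan2(-1624, 931) = -60.2 deg
adjusted to 0-360: 299.8 degrees

299.8 degrees


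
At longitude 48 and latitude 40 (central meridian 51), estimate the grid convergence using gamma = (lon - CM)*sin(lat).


gamma = (48 - 51) * sin(40) = -3 * 0.642788 = -1.928 degrees

-1.928 degrees


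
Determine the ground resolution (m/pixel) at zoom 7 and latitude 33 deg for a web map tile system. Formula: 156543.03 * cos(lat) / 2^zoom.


res = 156543.03 * cos(33) / 2^7 = 156543.03 * 0.83867057 / 128 = 1025.69 m/pixel

1025.69 m/pixel


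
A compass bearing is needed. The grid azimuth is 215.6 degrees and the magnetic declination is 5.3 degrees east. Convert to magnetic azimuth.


magnetic azimuth = grid azimuth - declination (east +ve)
mag_az = 215.6 - 5.3 = 210.3 degrees

210.3 degrees


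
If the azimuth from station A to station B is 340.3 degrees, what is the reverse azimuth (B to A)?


back azimuth = (340.3 + 180) mod 360 = 160.3 degrees

160.3 degrees


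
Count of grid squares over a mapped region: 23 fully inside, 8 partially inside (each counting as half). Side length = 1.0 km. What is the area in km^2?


effective squares = 23 + 8 * 0.5 = 27.0
area = 27.0 * 1.0 = 27.0 km^2

27.0 km^2


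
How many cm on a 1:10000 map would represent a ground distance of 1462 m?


map_cm = 1462 * 100 / 10000 = 14.62 cm

14.62 cm


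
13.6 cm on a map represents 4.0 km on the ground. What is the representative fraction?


ground = 4.0 km = 400000 cm; RF denominator = ground / map = 400000 / 13.6 ≈ 29412; RF = 1:29412

1:29412


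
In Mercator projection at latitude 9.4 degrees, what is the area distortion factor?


area_distortion = 1/cos^2(9.4) = 1.027

1.027


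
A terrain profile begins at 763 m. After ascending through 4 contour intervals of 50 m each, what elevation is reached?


elevation = 763 + 4 * 50 = 963 m

963 m


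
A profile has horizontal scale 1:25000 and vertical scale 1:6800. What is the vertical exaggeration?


VE = horizontal_scale / vertical_scale = 25000 / 6800 ≈ 3.7

3.7x


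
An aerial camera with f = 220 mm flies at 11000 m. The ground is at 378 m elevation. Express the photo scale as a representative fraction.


scale = f / (H - h) = 220 mm / 10622 m = 220 / 10622000 = 1:48282

1:48282


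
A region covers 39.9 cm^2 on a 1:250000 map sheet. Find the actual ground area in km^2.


ground_area = 39.9 * (250000/100)^2 = 249375000.0 m^2 = 249.375 km^2

249.375 km^2


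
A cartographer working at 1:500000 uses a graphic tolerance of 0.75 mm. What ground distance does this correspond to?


ground = 0.75 mm * 500000 / 1000 = 375.0 m

375.0 m


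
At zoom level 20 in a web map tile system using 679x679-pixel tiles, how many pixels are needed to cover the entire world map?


tiles per axis = 2^20 = 1048576
total tiles = 1048576^2 = 1099511627776
pixels per axis = 1048576 * 679 = 711983104
total pixels = 711983104^2 = 506919940381474816

506919940381474816 pixels


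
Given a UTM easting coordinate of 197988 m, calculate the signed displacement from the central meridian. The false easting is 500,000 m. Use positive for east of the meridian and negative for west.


displacement = 197988 - 500000 = -302012 m

-302012 m


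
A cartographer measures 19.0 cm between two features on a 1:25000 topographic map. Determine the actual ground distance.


ground = 19.0 cm * 25000 / 100 = 4750.0 m = 4.75 km

4.75 km


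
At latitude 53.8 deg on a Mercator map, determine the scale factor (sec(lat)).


SF = 1 / cos(53.8) = 1 / 0.590606 = 1.693

1.693


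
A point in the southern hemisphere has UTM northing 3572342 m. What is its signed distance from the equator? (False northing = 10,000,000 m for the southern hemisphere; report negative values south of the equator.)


For southern: actual = 3572342 - 10000000 = -6427658 m

-6427658 m


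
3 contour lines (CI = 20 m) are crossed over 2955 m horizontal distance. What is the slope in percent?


elevation change = 3 * 20 = 60 m
slope = 60 / 2955 * 100 = 2.0%

2.0%


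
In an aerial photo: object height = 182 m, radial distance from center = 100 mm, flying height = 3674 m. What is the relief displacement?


d = h * r / H = 182 * 100 / 3674 = 4.95 mm

4.95 mm


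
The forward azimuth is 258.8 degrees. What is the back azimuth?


back azimuth = (258.8 + 180) mod 360 = 78.8 degrees

78.8 degrees


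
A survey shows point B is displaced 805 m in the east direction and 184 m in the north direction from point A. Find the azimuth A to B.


az = atan2(805, 184) = 77.1 deg
adjusted to 0-360: 77.1 degrees

77.1 degrees


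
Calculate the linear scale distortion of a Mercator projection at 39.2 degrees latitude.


SF = 1 / cos(39.2) = 1 / 0.774944 = 1.29

1.29


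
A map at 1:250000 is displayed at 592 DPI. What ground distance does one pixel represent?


pixel_cm = 2.54 / 592 ≈ 0.004291 cm
ground = pixel_cm * 250000 / 100 = 2.54 * 250000 / (592 * 100) = 635000 / 59200 ≈ 10.73 m

10.73 m


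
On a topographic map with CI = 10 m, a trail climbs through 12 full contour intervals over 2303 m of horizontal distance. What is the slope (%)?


elevation change = 12 * 10 = 120 m
slope = 120 / 2303 * 100 = 5.2%

5.2%


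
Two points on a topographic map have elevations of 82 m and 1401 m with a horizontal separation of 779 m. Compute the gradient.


gradient = (1401 - 82) / 779 = 1319 / 779 = 1.6932

1.6932


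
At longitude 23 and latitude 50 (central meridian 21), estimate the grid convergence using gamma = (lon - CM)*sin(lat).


gamma = (23 - 21) * sin(50) = 2 * 0.766044 = 1.532 degrees

1.532 degrees


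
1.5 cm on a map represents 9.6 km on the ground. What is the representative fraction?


ground = 9.6 km = 960000 cm; RF denominator = ground / map = 960000 / 1.5 = 640000; RF = 1:640000

1:640000


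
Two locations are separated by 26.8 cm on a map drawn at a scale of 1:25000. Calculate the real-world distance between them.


ground = 26.8 cm * 25000 / 100 = 6700.0 m = 6.7 km

6.7 km


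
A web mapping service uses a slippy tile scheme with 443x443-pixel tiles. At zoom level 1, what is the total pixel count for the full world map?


tiles per axis = 2^1 = 2
total tiles = 2^2 = 4
pixels per axis = 2 * 443 = 886
total pixels = 886^2 = 784996

784996 pixels


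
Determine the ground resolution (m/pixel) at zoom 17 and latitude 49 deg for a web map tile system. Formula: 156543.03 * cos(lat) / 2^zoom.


res = 156543.03 * cos(49) / 2^17 = 156543.03 * 0.65605903 / 131072 = 0.78 m/pixel

0.78 m/pixel


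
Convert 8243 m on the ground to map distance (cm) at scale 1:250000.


map_cm = 8243 * 100 / 250000 = 3.2972 cm ≈ 3.3 cm

3.3 cm
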